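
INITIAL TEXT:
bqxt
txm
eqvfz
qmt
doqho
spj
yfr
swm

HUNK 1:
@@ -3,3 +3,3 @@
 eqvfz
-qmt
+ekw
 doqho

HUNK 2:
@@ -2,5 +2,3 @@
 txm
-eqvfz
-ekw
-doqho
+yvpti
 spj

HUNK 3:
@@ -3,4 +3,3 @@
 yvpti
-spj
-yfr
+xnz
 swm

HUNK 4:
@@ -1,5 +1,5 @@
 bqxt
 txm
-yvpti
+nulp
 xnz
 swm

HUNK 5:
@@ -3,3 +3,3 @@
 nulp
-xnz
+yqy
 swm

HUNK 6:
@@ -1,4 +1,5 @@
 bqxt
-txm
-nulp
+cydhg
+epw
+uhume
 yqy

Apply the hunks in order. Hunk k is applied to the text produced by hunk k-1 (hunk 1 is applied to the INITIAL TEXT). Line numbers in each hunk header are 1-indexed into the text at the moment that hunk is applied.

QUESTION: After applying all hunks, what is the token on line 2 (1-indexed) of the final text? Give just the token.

Answer: cydhg

Derivation:
Hunk 1: at line 3 remove [qmt] add [ekw] -> 8 lines: bqxt txm eqvfz ekw doqho spj yfr swm
Hunk 2: at line 2 remove [eqvfz,ekw,doqho] add [yvpti] -> 6 lines: bqxt txm yvpti spj yfr swm
Hunk 3: at line 3 remove [spj,yfr] add [xnz] -> 5 lines: bqxt txm yvpti xnz swm
Hunk 4: at line 1 remove [yvpti] add [nulp] -> 5 lines: bqxt txm nulp xnz swm
Hunk 5: at line 3 remove [xnz] add [yqy] -> 5 lines: bqxt txm nulp yqy swm
Hunk 6: at line 1 remove [txm,nulp] add [cydhg,epw,uhume] -> 6 lines: bqxt cydhg epw uhume yqy swm
Final line 2: cydhg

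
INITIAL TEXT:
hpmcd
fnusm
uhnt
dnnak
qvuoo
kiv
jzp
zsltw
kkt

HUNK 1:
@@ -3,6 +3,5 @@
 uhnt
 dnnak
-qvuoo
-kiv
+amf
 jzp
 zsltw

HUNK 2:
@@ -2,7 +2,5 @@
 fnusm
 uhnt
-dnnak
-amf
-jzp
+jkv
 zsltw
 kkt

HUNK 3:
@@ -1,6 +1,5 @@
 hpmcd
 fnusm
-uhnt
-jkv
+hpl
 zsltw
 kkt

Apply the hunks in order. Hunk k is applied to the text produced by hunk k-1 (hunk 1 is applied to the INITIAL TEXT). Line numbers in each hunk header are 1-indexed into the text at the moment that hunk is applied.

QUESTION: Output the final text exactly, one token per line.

Hunk 1: at line 3 remove [qvuoo,kiv] add [amf] -> 8 lines: hpmcd fnusm uhnt dnnak amf jzp zsltw kkt
Hunk 2: at line 2 remove [dnnak,amf,jzp] add [jkv] -> 6 lines: hpmcd fnusm uhnt jkv zsltw kkt
Hunk 3: at line 1 remove [uhnt,jkv] add [hpl] -> 5 lines: hpmcd fnusm hpl zsltw kkt

Answer: hpmcd
fnusm
hpl
zsltw
kkt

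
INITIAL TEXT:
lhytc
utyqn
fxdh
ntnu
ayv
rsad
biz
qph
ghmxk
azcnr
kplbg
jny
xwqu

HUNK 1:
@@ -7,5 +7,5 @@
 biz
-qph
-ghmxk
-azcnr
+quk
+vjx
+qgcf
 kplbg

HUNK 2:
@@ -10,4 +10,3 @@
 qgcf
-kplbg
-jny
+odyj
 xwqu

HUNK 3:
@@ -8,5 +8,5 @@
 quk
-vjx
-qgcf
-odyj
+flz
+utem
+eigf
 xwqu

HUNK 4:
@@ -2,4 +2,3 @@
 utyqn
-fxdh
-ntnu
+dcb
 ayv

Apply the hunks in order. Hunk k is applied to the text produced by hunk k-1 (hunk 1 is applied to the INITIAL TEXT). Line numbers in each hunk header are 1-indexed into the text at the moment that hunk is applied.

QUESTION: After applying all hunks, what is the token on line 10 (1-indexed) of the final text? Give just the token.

Answer: eigf

Derivation:
Hunk 1: at line 7 remove [qph,ghmxk,azcnr] add [quk,vjx,qgcf] -> 13 lines: lhytc utyqn fxdh ntnu ayv rsad biz quk vjx qgcf kplbg jny xwqu
Hunk 2: at line 10 remove [kplbg,jny] add [odyj] -> 12 lines: lhytc utyqn fxdh ntnu ayv rsad biz quk vjx qgcf odyj xwqu
Hunk 3: at line 8 remove [vjx,qgcf,odyj] add [flz,utem,eigf] -> 12 lines: lhytc utyqn fxdh ntnu ayv rsad biz quk flz utem eigf xwqu
Hunk 4: at line 2 remove [fxdh,ntnu] add [dcb] -> 11 lines: lhytc utyqn dcb ayv rsad biz quk flz utem eigf xwqu
Final line 10: eigf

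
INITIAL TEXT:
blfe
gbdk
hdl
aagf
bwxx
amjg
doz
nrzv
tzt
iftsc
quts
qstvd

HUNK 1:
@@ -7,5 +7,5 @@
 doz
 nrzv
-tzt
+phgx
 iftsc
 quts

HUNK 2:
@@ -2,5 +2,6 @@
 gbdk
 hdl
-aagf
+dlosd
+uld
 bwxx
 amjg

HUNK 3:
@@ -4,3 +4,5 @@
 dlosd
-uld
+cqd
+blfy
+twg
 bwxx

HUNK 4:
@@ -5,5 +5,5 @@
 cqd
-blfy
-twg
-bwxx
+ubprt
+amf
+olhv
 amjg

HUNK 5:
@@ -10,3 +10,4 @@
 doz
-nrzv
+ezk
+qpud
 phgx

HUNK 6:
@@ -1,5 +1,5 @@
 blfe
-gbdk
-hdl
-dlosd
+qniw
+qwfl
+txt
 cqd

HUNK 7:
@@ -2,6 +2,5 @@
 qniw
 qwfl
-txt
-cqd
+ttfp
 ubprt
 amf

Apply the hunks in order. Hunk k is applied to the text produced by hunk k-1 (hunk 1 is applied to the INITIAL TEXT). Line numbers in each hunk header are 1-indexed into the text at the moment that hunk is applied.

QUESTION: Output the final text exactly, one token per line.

Hunk 1: at line 7 remove [tzt] add [phgx] -> 12 lines: blfe gbdk hdl aagf bwxx amjg doz nrzv phgx iftsc quts qstvd
Hunk 2: at line 2 remove [aagf] add [dlosd,uld] -> 13 lines: blfe gbdk hdl dlosd uld bwxx amjg doz nrzv phgx iftsc quts qstvd
Hunk 3: at line 4 remove [uld] add [cqd,blfy,twg] -> 15 lines: blfe gbdk hdl dlosd cqd blfy twg bwxx amjg doz nrzv phgx iftsc quts qstvd
Hunk 4: at line 5 remove [blfy,twg,bwxx] add [ubprt,amf,olhv] -> 15 lines: blfe gbdk hdl dlosd cqd ubprt amf olhv amjg doz nrzv phgx iftsc quts qstvd
Hunk 5: at line 10 remove [nrzv] add [ezk,qpud] -> 16 lines: blfe gbdk hdl dlosd cqd ubprt amf olhv amjg doz ezk qpud phgx iftsc quts qstvd
Hunk 6: at line 1 remove [gbdk,hdl,dlosd] add [qniw,qwfl,txt] -> 16 lines: blfe qniw qwfl txt cqd ubprt amf olhv amjg doz ezk qpud phgx iftsc quts qstvd
Hunk 7: at line 2 remove [txt,cqd] add [ttfp] -> 15 lines: blfe qniw qwfl ttfp ubprt amf olhv amjg doz ezk qpud phgx iftsc quts qstvd

Answer: blfe
qniw
qwfl
ttfp
ubprt
amf
olhv
amjg
doz
ezk
qpud
phgx
iftsc
quts
qstvd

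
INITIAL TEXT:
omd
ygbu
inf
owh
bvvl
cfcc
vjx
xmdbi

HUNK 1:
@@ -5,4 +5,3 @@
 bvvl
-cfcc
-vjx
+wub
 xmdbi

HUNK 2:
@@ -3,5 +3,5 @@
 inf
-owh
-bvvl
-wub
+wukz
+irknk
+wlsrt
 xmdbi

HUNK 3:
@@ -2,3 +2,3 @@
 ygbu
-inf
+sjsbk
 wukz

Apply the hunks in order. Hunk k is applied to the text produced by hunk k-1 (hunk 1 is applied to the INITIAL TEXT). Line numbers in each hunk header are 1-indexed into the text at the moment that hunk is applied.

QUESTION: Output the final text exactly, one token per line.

Answer: omd
ygbu
sjsbk
wukz
irknk
wlsrt
xmdbi

Derivation:
Hunk 1: at line 5 remove [cfcc,vjx] add [wub] -> 7 lines: omd ygbu inf owh bvvl wub xmdbi
Hunk 2: at line 3 remove [owh,bvvl,wub] add [wukz,irknk,wlsrt] -> 7 lines: omd ygbu inf wukz irknk wlsrt xmdbi
Hunk 3: at line 2 remove [inf] add [sjsbk] -> 7 lines: omd ygbu sjsbk wukz irknk wlsrt xmdbi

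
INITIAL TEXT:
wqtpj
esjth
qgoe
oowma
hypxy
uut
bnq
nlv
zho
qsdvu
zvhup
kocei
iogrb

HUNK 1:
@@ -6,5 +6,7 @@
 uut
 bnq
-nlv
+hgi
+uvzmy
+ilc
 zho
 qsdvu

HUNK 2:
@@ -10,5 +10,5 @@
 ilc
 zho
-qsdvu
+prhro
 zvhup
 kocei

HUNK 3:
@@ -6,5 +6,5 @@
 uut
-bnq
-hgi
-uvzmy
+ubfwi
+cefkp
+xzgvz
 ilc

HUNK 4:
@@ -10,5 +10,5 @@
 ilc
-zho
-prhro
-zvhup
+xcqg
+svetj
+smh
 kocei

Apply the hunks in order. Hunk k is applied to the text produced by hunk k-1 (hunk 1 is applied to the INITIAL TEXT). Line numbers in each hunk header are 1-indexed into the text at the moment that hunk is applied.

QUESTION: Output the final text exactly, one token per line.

Answer: wqtpj
esjth
qgoe
oowma
hypxy
uut
ubfwi
cefkp
xzgvz
ilc
xcqg
svetj
smh
kocei
iogrb

Derivation:
Hunk 1: at line 6 remove [nlv] add [hgi,uvzmy,ilc] -> 15 lines: wqtpj esjth qgoe oowma hypxy uut bnq hgi uvzmy ilc zho qsdvu zvhup kocei iogrb
Hunk 2: at line 10 remove [qsdvu] add [prhro] -> 15 lines: wqtpj esjth qgoe oowma hypxy uut bnq hgi uvzmy ilc zho prhro zvhup kocei iogrb
Hunk 3: at line 6 remove [bnq,hgi,uvzmy] add [ubfwi,cefkp,xzgvz] -> 15 lines: wqtpj esjth qgoe oowma hypxy uut ubfwi cefkp xzgvz ilc zho prhro zvhup kocei iogrb
Hunk 4: at line 10 remove [zho,prhro,zvhup] add [xcqg,svetj,smh] -> 15 lines: wqtpj esjth qgoe oowma hypxy uut ubfwi cefkp xzgvz ilc xcqg svetj smh kocei iogrb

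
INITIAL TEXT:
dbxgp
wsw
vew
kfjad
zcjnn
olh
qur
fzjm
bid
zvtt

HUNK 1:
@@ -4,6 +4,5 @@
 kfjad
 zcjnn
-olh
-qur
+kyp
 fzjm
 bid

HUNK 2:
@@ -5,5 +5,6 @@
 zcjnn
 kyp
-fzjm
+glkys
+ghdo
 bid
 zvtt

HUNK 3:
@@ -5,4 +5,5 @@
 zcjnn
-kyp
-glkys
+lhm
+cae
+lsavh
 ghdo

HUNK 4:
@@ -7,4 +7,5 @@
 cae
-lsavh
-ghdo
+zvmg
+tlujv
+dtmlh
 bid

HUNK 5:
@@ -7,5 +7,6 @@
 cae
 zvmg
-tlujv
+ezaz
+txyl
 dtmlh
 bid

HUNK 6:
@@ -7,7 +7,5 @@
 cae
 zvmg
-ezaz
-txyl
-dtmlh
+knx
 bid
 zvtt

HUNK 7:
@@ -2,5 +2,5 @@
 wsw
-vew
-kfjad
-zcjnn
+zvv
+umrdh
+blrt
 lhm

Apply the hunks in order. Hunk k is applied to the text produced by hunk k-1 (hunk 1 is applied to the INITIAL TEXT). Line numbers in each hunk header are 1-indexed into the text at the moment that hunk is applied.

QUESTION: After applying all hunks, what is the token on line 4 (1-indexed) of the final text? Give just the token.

Answer: umrdh

Derivation:
Hunk 1: at line 4 remove [olh,qur] add [kyp] -> 9 lines: dbxgp wsw vew kfjad zcjnn kyp fzjm bid zvtt
Hunk 2: at line 5 remove [fzjm] add [glkys,ghdo] -> 10 lines: dbxgp wsw vew kfjad zcjnn kyp glkys ghdo bid zvtt
Hunk 3: at line 5 remove [kyp,glkys] add [lhm,cae,lsavh] -> 11 lines: dbxgp wsw vew kfjad zcjnn lhm cae lsavh ghdo bid zvtt
Hunk 4: at line 7 remove [lsavh,ghdo] add [zvmg,tlujv,dtmlh] -> 12 lines: dbxgp wsw vew kfjad zcjnn lhm cae zvmg tlujv dtmlh bid zvtt
Hunk 5: at line 7 remove [tlujv] add [ezaz,txyl] -> 13 lines: dbxgp wsw vew kfjad zcjnn lhm cae zvmg ezaz txyl dtmlh bid zvtt
Hunk 6: at line 7 remove [ezaz,txyl,dtmlh] add [knx] -> 11 lines: dbxgp wsw vew kfjad zcjnn lhm cae zvmg knx bid zvtt
Hunk 7: at line 2 remove [vew,kfjad,zcjnn] add [zvv,umrdh,blrt] -> 11 lines: dbxgp wsw zvv umrdh blrt lhm cae zvmg knx bid zvtt
Final line 4: umrdh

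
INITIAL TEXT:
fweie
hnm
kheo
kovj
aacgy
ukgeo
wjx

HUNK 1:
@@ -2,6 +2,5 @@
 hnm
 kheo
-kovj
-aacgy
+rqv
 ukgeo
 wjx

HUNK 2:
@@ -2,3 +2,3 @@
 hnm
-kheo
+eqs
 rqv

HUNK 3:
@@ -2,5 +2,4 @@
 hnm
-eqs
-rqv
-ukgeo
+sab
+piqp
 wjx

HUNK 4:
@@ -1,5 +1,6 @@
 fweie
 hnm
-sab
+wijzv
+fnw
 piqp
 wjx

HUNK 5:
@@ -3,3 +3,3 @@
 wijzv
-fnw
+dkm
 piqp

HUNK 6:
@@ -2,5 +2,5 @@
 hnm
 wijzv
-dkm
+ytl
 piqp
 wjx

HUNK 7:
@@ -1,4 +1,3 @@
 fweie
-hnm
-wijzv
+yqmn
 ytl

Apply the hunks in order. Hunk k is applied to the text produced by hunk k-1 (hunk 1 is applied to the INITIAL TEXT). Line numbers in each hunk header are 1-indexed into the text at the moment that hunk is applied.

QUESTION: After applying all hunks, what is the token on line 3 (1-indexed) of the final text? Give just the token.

Hunk 1: at line 2 remove [kovj,aacgy] add [rqv] -> 6 lines: fweie hnm kheo rqv ukgeo wjx
Hunk 2: at line 2 remove [kheo] add [eqs] -> 6 lines: fweie hnm eqs rqv ukgeo wjx
Hunk 3: at line 2 remove [eqs,rqv,ukgeo] add [sab,piqp] -> 5 lines: fweie hnm sab piqp wjx
Hunk 4: at line 1 remove [sab] add [wijzv,fnw] -> 6 lines: fweie hnm wijzv fnw piqp wjx
Hunk 5: at line 3 remove [fnw] add [dkm] -> 6 lines: fweie hnm wijzv dkm piqp wjx
Hunk 6: at line 2 remove [dkm] add [ytl] -> 6 lines: fweie hnm wijzv ytl piqp wjx
Hunk 7: at line 1 remove [hnm,wijzv] add [yqmn] -> 5 lines: fweie yqmn ytl piqp wjx
Final line 3: ytl

Answer: ytl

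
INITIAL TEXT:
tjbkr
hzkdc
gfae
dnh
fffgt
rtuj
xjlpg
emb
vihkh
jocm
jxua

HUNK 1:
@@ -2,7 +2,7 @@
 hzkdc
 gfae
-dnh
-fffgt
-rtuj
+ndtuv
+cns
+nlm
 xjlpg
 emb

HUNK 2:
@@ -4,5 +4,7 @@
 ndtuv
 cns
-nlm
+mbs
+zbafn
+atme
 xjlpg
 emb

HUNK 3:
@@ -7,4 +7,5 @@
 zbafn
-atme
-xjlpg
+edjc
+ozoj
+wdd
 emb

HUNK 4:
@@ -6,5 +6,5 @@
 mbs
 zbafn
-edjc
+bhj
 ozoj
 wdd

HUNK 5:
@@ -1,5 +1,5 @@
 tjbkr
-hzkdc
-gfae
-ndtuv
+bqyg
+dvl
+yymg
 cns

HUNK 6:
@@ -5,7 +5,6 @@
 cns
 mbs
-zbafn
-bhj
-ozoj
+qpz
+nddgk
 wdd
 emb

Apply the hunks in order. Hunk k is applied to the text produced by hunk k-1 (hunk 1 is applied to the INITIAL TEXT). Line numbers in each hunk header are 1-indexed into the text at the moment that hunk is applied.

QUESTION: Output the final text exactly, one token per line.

Answer: tjbkr
bqyg
dvl
yymg
cns
mbs
qpz
nddgk
wdd
emb
vihkh
jocm
jxua

Derivation:
Hunk 1: at line 2 remove [dnh,fffgt,rtuj] add [ndtuv,cns,nlm] -> 11 lines: tjbkr hzkdc gfae ndtuv cns nlm xjlpg emb vihkh jocm jxua
Hunk 2: at line 4 remove [nlm] add [mbs,zbafn,atme] -> 13 lines: tjbkr hzkdc gfae ndtuv cns mbs zbafn atme xjlpg emb vihkh jocm jxua
Hunk 3: at line 7 remove [atme,xjlpg] add [edjc,ozoj,wdd] -> 14 lines: tjbkr hzkdc gfae ndtuv cns mbs zbafn edjc ozoj wdd emb vihkh jocm jxua
Hunk 4: at line 6 remove [edjc] add [bhj] -> 14 lines: tjbkr hzkdc gfae ndtuv cns mbs zbafn bhj ozoj wdd emb vihkh jocm jxua
Hunk 5: at line 1 remove [hzkdc,gfae,ndtuv] add [bqyg,dvl,yymg] -> 14 lines: tjbkr bqyg dvl yymg cns mbs zbafn bhj ozoj wdd emb vihkh jocm jxua
Hunk 6: at line 5 remove [zbafn,bhj,ozoj] add [qpz,nddgk] -> 13 lines: tjbkr bqyg dvl yymg cns mbs qpz nddgk wdd emb vihkh jocm jxua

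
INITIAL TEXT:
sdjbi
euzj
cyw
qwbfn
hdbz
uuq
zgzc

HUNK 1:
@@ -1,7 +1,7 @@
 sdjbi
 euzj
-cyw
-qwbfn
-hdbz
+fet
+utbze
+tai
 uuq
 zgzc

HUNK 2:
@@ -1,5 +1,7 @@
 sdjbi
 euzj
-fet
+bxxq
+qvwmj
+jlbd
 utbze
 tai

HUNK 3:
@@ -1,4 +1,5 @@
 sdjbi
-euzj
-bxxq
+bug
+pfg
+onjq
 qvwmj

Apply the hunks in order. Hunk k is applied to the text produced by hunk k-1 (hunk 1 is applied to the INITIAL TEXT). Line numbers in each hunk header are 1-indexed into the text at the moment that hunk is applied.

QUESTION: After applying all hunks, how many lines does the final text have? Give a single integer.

Hunk 1: at line 1 remove [cyw,qwbfn,hdbz] add [fet,utbze,tai] -> 7 lines: sdjbi euzj fet utbze tai uuq zgzc
Hunk 2: at line 1 remove [fet] add [bxxq,qvwmj,jlbd] -> 9 lines: sdjbi euzj bxxq qvwmj jlbd utbze tai uuq zgzc
Hunk 3: at line 1 remove [euzj,bxxq] add [bug,pfg,onjq] -> 10 lines: sdjbi bug pfg onjq qvwmj jlbd utbze tai uuq zgzc
Final line count: 10

Answer: 10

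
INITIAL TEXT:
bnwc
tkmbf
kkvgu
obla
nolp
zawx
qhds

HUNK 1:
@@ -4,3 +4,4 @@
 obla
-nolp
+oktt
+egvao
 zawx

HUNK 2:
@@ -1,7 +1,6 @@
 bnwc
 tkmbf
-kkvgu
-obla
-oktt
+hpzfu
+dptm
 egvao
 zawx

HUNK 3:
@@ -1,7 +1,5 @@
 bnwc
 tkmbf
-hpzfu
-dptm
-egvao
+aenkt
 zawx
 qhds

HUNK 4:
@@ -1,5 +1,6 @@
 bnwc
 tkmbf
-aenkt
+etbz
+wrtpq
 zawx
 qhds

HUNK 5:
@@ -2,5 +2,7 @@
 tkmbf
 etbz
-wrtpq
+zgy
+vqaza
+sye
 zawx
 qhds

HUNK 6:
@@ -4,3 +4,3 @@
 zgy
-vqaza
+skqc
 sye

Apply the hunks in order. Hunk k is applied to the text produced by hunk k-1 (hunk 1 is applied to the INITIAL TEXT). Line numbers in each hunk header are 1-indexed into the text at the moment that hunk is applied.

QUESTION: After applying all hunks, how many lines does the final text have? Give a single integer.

Hunk 1: at line 4 remove [nolp] add [oktt,egvao] -> 8 lines: bnwc tkmbf kkvgu obla oktt egvao zawx qhds
Hunk 2: at line 1 remove [kkvgu,obla,oktt] add [hpzfu,dptm] -> 7 lines: bnwc tkmbf hpzfu dptm egvao zawx qhds
Hunk 3: at line 1 remove [hpzfu,dptm,egvao] add [aenkt] -> 5 lines: bnwc tkmbf aenkt zawx qhds
Hunk 4: at line 1 remove [aenkt] add [etbz,wrtpq] -> 6 lines: bnwc tkmbf etbz wrtpq zawx qhds
Hunk 5: at line 2 remove [wrtpq] add [zgy,vqaza,sye] -> 8 lines: bnwc tkmbf etbz zgy vqaza sye zawx qhds
Hunk 6: at line 4 remove [vqaza] add [skqc] -> 8 lines: bnwc tkmbf etbz zgy skqc sye zawx qhds
Final line count: 8

Answer: 8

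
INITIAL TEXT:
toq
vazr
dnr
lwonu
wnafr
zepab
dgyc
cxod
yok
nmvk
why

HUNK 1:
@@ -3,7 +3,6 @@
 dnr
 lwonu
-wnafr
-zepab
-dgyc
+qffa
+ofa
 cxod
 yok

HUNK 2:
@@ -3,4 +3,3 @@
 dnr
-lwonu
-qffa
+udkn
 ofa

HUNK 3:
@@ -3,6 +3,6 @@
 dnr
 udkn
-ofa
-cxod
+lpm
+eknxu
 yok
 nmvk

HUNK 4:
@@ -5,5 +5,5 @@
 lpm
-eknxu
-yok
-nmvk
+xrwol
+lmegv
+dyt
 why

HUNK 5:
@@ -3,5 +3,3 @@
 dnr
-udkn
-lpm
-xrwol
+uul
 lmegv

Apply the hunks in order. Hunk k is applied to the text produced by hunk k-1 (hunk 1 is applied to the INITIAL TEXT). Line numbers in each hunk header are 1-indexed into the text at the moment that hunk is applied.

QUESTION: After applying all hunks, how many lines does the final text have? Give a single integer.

Hunk 1: at line 3 remove [wnafr,zepab,dgyc] add [qffa,ofa] -> 10 lines: toq vazr dnr lwonu qffa ofa cxod yok nmvk why
Hunk 2: at line 3 remove [lwonu,qffa] add [udkn] -> 9 lines: toq vazr dnr udkn ofa cxod yok nmvk why
Hunk 3: at line 3 remove [ofa,cxod] add [lpm,eknxu] -> 9 lines: toq vazr dnr udkn lpm eknxu yok nmvk why
Hunk 4: at line 5 remove [eknxu,yok,nmvk] add [xrwol,lmegv,dyt] -> 9 lines: toq vazr dnr udkn lpm xrwol lmegv dyt why
Hunk 5: at line 3 remove [udkn,lpm,xrwol] add [uul] -> 7 lines: toq vazr dnr uul lmegv dyt why
Final line count: 7

Answer: 7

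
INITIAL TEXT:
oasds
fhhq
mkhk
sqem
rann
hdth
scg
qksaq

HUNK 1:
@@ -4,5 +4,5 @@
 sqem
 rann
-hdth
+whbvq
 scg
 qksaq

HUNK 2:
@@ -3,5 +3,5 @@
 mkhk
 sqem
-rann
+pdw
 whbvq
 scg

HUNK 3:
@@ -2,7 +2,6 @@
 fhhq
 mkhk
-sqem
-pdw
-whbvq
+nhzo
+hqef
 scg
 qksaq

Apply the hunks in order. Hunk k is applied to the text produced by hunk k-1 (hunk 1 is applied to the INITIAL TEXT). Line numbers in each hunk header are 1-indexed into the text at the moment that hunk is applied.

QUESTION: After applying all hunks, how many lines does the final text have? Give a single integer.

Hunk 1: at line 4 remove [hdth] add [whbvq] -> 8 lines: oasds fhhq mkhk sqem rann whbvq scg qksaq
Hunk 2: at line 3 remove [rann] add [pdw] -> 8 lines: oasds fhhq mkhk sqem pdw whbvq scg qksaq
Hunk 3: at line 2 remove [sqem,pdw,whbvq] add [nhzo,hqef] -> 7 lines: oasds fhhq mkhk nhzo hqef scg qksaq
Final line count: 7

Answer: 7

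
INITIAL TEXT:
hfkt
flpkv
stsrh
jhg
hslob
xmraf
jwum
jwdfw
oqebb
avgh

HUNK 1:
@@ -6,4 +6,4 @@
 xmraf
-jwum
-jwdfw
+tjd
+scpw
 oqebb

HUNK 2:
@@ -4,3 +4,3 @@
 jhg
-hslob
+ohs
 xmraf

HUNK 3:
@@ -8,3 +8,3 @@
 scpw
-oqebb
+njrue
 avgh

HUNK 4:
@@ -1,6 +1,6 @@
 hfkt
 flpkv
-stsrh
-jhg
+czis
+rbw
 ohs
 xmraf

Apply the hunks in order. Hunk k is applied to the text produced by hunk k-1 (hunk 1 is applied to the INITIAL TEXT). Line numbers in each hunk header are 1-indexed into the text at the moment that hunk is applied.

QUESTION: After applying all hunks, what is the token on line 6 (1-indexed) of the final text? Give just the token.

Hunk 1: at line 6 remove [jwum,jwdfw] add [tjd,scpw] -> 10 lines: hfkt flpkv stsrh jhg hslob xmraf tjd scpw oqebb avgh
Hunk 2: at line 4 remove [hslob] add [ohs] -> 10 lines: hfkt flpkv stsrh jhg ohs xmraf tjd scpw oqebb avgh
Hunk 3: at line 8 remove [oqebb] add [njrue] -> 10 lines: hfkt flpkv stsrh jhg ohs xmraf tjd scpw njrue avgh
Hunk 4: at line 1 remove [stsrh,jhg] add [czis,rbw] -> 10 lines: hfkt flpkv czis rbw ohs xmraf tjd scpw njrue avgh
Final line 6: xmraf

Answer: xmraf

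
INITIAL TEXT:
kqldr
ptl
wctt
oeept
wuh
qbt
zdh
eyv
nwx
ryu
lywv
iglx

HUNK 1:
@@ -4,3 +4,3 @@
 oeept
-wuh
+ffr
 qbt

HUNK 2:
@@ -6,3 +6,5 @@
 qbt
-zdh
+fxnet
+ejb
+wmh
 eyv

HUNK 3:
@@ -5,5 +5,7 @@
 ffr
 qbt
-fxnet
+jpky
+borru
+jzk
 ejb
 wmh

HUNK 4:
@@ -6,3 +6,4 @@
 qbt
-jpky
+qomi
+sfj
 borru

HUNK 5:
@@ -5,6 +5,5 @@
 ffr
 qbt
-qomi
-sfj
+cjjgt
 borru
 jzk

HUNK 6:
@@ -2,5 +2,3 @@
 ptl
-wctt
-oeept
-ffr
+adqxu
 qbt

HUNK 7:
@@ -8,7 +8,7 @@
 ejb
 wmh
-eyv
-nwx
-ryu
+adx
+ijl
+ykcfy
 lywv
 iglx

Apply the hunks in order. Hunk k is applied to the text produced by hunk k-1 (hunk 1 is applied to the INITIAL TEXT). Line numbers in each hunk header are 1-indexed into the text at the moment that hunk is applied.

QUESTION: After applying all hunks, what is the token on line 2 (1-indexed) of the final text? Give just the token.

Hunk 1: at line 4 remove [wuh] add [ffr] -> 12 lines: kqldr ptl wctt oeept ffr qbt zdh eyv nwx ryu lywv iglx
Hunk 2: at line 6 remove [zdh] add [fxnet,ejb,wmh] -> 14 lines: kqldr ptl wctt oeept ffr qbt fxnet ejb wmh eyv nwx ryu lywv iglx
Hunk 3: at line 5 remove [fxnet] add [jpky,borru,jzk] -> 16 lines: kqldr ptl wctt oeept ffr qbt jpky borru jzk ejb wmh eyv nwx ryu lywv iglx
Hunk 4: at line 6 remove [jpky] add [qomi,sfj] -> 17 lines: kqldr ptl wctt oeept ffr qbt qomi sfj borru jzk ejb wmh eyv nwx ryu lywv iglx
Hunk 5: at line 5 remove [qomi,sfj] add [cjjgt] -> 16 lines: kqldr ptl wctt oeept ffr qbt cjjgt borru jzk ejb wmh eyv nwx ryu lywv iglx
Hunk 6: at line 2 remove [wctt,oeept,ffr] add [adqxu] -> 14 lines: kqldr ptl adqxu qbt cjjgt borru jzk ejb wmh eyv nwx ryu lywv iglx
Hunk 7: at line 8 remove [eyv,nwx,ryu] add [adx,ijl,ykcfy] -> 14 lines: kqldr ptl adqxu qbt cjjgt borru jzk ejb wmh adx ijl ykcfy lywv iglx
Final line 2: ptl

Answer: ptl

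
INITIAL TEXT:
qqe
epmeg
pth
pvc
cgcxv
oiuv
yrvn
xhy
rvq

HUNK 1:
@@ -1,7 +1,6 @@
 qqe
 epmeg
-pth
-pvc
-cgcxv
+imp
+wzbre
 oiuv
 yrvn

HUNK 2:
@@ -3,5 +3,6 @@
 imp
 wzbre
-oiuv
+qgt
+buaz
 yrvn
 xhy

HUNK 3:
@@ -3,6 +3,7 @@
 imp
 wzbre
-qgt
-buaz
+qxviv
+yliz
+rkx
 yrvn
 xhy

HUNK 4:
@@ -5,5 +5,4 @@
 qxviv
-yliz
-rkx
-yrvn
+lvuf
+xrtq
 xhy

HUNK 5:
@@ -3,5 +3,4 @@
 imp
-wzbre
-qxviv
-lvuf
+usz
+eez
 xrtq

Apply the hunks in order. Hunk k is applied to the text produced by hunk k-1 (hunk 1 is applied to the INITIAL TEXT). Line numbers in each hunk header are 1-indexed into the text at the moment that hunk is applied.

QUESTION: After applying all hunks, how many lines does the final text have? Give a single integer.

Answer: 8

Derivation:
Hunk 1: at line 1 remove [pth,pvc,cgcxv] add [imp,wzbre] -> 8 lines: qqe epmeg imp wzbre oiuv yrvn xhy rvq
Hunk 2: at line 3 remove [oiuv] add [qgt,buaz] -> 9 lines: qqe epmeg imp wzbre qgt buaz yrvn xhy rvq
Hunk 3: at line 3 remove [qgt,buaz] add [qxviv,yliz,rkx] -> 10 lines: qqe epmeg imp wzbre qxviv yliz rkx yrvn xhy rvq
Hunk 4: at line 5 remove [yliz,rkx,yrvn] add [lvuf,xrtq] -> 9 lines: qqe epmeg imp wzbre qxviv lvuf xrtq xhy rvq
Hunk 5: at line 3 remove [wzbre,qxviv,lvuf] add [usz,eez] -> 8 lines: qqe epmeg imp usz eez xrtq xhy rvq
Final line count: 8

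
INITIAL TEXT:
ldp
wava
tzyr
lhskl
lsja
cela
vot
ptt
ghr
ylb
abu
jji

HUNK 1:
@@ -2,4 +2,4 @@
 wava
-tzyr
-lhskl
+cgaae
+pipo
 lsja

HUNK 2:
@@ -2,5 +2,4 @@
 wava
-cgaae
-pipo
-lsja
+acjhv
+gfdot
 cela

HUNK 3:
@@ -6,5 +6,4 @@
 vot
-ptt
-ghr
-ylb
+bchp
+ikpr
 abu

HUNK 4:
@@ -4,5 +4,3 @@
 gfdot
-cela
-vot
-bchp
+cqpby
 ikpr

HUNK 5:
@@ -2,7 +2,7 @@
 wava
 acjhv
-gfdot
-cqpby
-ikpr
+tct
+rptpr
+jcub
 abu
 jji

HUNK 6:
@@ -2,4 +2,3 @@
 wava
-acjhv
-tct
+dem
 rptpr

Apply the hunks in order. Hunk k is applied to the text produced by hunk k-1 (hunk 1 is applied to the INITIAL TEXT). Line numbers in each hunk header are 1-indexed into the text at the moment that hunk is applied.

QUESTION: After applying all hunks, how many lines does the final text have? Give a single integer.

Hunk 1: at line 2 remove [tzyr,lhskl] add [cgaae,pipo] -> 12 lines: ldp wava cgaae pipo lsja cela vot ptt ghr ylb abu jji
Hunk 2: at line 2 remove [cgaae,pipo,lsja] add [acjhv,gfdot] -> 11 lines: ldp wava acjhv gfdot cela vot ptt ghr ylb abu jji
Hunk 3: at line 6 remove [ptt,ghr,ylb] add [bchp,ikpr] -> 10 lines: ldp wava acjhv gfdot cela vot bchp ikpr abu jji
Hunk 4: at line 4 remove [cela,vot,bchp] add [cqpby] -> 8 lines: ldp wava acjhv gfdot cqpby ikpr abu jji
Hunk 5: at line 2 remove [gfdot,cqpby,ikpr] add [tct,rptpr,jcub] -> 8 lines: ldp wava acjhv tct rptpr jcub abu jji
Hunk 6: at line 2 remove [acjhv,tct] add [dem] -> 7 lines: ldp wava dem rptpr jcub abu jji
Final line count: 7

Answer: 7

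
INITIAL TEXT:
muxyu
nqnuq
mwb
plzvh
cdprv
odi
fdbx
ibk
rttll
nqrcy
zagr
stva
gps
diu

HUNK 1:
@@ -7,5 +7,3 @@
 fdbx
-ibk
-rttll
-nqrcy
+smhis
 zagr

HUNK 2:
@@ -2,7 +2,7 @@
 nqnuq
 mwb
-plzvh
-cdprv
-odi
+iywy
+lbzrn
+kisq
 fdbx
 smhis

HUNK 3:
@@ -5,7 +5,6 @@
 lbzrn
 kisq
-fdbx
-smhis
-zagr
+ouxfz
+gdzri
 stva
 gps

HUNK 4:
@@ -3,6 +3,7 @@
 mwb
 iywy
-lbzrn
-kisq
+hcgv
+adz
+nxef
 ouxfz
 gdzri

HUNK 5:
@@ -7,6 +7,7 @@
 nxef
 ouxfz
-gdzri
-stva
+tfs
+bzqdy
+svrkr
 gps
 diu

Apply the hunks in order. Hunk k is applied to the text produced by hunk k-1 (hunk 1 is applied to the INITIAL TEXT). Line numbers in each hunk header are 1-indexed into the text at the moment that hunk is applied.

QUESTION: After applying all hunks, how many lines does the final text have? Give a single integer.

Answer: 13

Derivation:
Hunk 1: at line 7 remove [ibk,rttll,nqrcy] add [smhis] -> 12 lines: muxyu nqnuq mwb plzvh cdprv odi fdbx smhis zagr stva gps diu
Hunk 2: at line 2 remove [plzvh,cdprv,odi] add [iywy,lbzrn,kisq] -> 12 lines: muxyu nqnuq mwb iywy lbzrn kisq fdbx smhis zagr stva gps diu
Hunk 3: at line 5 remove [fdbx,smhis,zagr] add [ouxfz,gdzri] -> 11 lines: muxyu nqnuq mwb iywy lbzrn kisq ouxfz gdzri stva gps diu
Hunk 4: at line 3 remove [lbzrn,kisq] add [hcgv,adz,nxef] -> 12 lines: muxyu nqnuq mwb iywy hcgv adz nxef ouxfz gdzri stva gps diu
Hunk 5: at line 7 remove [gdzri,stva] add [tfs,bzqdy,svrkr] -> 13 lines: muxyu nqnuq mwb iywy hcgv adz nxef ouxfz tfs bzqdy svrkr gps diu
Final line count: 13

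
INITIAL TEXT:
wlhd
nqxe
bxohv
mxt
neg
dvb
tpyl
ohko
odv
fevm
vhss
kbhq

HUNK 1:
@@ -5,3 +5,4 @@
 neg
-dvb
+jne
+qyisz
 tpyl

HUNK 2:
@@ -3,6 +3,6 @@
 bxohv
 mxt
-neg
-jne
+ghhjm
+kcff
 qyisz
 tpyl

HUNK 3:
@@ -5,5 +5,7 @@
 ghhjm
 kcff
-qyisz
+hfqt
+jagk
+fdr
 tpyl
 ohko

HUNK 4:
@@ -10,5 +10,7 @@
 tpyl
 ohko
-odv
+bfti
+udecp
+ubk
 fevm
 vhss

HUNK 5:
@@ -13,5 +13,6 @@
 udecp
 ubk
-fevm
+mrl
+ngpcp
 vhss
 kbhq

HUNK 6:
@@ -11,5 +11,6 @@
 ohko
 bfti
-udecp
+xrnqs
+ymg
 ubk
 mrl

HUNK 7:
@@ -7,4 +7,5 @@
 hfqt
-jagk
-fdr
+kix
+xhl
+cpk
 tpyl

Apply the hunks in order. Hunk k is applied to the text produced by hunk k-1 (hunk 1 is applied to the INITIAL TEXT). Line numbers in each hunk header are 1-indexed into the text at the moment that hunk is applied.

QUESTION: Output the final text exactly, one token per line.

Answer: wlhd
nqxe
bxohv
mxt
ghhjm
kcff
hfqt
kix
xhl
cpk
tpyl
ohko
bfti
xrnqs
ymg
ubk
mrl
ngpcp
vhss
kbhq

Derivation:
Hunk 1: at line 5 remove [dvb] add [jne,qyisz] -> 13 lines: wlhd nqxe bxohv mxt neg jne qyisz tpyl ohko odv fevm vhss kbhq
Hunk 2: at line 3 remove [neg,jne] add [ghhjm,kcff] -> 13 lines: wlhd nqxe bxohv mxt ghhjm kcff qyisz tpyl ohko odv fevm vhss kbhq
Hunk 3: at line 5 remove [qyisz] add [hfqt,jagk,fdr] -> 15 lines: wlhd nqxe bxohv mxt ghhjm kcff hfqt jagk fdr tpyl ohko odv fevm vhss kbhq
Hunk 4: at line 10 remove [odv] add [bfti,udecp,ubk] -> 17 lines: wlhd nqxe bxohv mxt ghhjm kcff hfqt jagk fdr tpyl ohko bfti udecp ubk fevm vhss kbhq
Hunk 5: at line 13 remove [fevm] add [mrl,ngpcp] -> 18 lines: wlhd nqxe bxohv mxt ghhjm kcff hfqt jagk fdr tpyl ohko bfti udecp ubk mrl ngpcp vhss kbhq
Hunk 6: at line 11 remove [udecp] add [xrnqs,ymg] -> 19 lines: wlhd nqxe bxohv mxt ghhjm kcff hfqt jagk fdr tpyl ohko bfti xrnqs ymg ubk mrl ngpcp vhss kbhq
Hunk 7: at line 7 remove [jagk,fdr] add [kix,xhl,cpk] -> 20 lines: wlhd nqxe bxohv mxt ghhjm kcff hfqt kix xhl cpk tpyl ohko bfti xrnqs ymg ubk mrl ngpcp vhss kbhq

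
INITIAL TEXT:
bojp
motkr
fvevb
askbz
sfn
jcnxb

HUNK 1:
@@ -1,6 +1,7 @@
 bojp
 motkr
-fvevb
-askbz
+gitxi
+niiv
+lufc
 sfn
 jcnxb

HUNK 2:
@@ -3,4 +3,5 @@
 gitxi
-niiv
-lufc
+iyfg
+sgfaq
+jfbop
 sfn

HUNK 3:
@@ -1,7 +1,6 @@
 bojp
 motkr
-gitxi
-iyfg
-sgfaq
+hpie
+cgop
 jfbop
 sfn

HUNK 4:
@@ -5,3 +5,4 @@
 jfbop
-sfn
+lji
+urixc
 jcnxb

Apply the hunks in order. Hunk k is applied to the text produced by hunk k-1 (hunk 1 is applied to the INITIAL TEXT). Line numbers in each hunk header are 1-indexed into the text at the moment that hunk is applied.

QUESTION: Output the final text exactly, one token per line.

Hunk 1: at line 1 remove [fvevb,askbz] add [gitxi,niiv,lufc] -> 7 lines: bojp motkr gitxi niiv lufc sfn jcnxb
Hunk 2: at line 3 remove [niiv,lufc] add [iyfg,sgfaq,jfbop] -> 8 lines: bojp motkr gitxi iyfg sgfaq jfbop sfn jcnxb
Hunk 3: at line 1 remove [gitxi,iyfg,sgfaq] add [hpie,cgop] -> 7 lines: bojp motkr hpie cgop jfbop sfn jcnxb
Hunk 4: at line 5 remove [sfn] add [lji,urixc] -> 8 lines: bojp motkr hpie cgop jfbop lji urixc jcnxb

Answer: bojp
motkr
hpie
cgop
jfbop
lji
urixc
jcnxb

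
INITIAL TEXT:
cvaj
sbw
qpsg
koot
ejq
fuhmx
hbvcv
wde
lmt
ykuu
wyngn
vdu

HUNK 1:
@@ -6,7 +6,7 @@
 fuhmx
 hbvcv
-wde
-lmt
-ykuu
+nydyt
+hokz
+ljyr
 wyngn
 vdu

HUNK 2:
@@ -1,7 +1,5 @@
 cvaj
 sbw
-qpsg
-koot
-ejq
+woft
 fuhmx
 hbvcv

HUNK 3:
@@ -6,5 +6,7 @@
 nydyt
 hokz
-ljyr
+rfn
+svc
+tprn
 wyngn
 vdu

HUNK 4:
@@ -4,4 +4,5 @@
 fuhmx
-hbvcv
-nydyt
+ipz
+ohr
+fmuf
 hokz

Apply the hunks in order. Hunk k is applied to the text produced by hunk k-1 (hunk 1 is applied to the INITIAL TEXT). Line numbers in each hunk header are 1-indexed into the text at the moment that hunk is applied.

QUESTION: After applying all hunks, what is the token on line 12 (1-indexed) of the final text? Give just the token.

Hunk 1: at line 6 remove [wde,lmt,ykuu] add [nydyt,hokz,ljyr] -> 12 lines: cvaj sbw qpsg koot ejq fuhmx hbvcv nydyt hokz ljyr wyngn vdu
Hunk 2: at line 1 remove [qpsg,koot,ejq] add [woft] -> 10 lines: cvaj sbw woft fuhmx hbvcv nydyt hokz ljyr wyngn vdu
Hunk 3: at line 6 remove [ljyr] add [rfn,svc,tprn] -> 12 lines: cvaj sbw woft fuhmx hbvcv nydyt hokz rfn svc tprn wyngn vdu
Hunk 4: at line 4 remove [hbvcv,nydyt] add [ipz,ohr,fmuf] -> 13 lines: cvaj sbw woft fuhmx ipz ohr fmuf hokz rfn svc tprn wyngn vdu
Final line 12: wyngn

Answer: wyngn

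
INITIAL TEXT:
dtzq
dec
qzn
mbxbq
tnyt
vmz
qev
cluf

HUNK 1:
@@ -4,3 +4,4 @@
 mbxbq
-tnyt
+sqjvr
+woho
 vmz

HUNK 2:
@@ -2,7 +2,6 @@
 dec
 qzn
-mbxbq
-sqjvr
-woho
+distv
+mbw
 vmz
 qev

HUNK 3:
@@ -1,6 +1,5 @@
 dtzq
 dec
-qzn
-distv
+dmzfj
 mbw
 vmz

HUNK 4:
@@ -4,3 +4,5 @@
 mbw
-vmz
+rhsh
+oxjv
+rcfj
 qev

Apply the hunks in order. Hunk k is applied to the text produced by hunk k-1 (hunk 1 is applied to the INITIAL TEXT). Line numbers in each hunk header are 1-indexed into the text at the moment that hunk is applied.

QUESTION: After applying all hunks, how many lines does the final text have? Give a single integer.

Hunk 1: at line 4 remove [tnyt] add [sqjvr,woho] -> 9 lines: dtzq dec qzn mbxbq sqjvr woho vmz qev cluf
Hunk 2: at line 2 remove [mbxbq,sqjvr,woho] add [distv,mbw] -> 8 lines: dtzq dec qzn distv mbw vmz qev cluf
Hunk 3: at line 1 remove [qzn,distv] add [dmzfj] -> 7 lines: dtzq dec dmzfj mbw vmz qev cluf
Hunk 4: at line 4 remove [vmz] add [rhsh,oxjv,rcfj] -> 9 lines: dtzq dec dmzfj mbw rhsh oxjv rcfj qev cluf
Final line count: 9

Answer: 9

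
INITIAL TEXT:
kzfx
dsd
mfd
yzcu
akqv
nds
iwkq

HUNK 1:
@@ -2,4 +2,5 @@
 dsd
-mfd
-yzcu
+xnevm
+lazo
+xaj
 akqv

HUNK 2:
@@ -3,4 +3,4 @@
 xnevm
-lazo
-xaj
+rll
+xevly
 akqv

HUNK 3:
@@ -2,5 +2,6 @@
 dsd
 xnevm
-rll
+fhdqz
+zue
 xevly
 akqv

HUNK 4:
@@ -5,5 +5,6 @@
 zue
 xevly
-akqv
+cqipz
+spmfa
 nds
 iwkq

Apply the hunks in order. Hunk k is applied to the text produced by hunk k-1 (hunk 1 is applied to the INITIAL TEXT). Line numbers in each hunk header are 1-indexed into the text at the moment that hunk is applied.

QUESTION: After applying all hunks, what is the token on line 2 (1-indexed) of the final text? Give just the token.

Hunk 1: at line 2 remove [mfd,yzcu] add [xnevm,lazo,xaj] -> 8 lines: kzfx dsd xnevm lazo xaj akqv nds iwkq
Hunk 2: at line 3 remove [lazo,xaj] add [rll,xevly] -> 8 lines: kzfx dsd xnevm rll xevly akqv nds iwkq
Hunk 3: at line 2 remove [rll] add [fhdqz,zue] -> 9 lines: kzfx dsd xnevm fhdqz zue xevly akqv nds iwkq
Hunk 4: at line 5 remove [akqv] add [cqipz,spmfa] -> 10 lines: kzfx dsd xnevm fhdqz zue xevly cqipz spmfa nds iwkq
Final line 2: dsd

Answer: dsd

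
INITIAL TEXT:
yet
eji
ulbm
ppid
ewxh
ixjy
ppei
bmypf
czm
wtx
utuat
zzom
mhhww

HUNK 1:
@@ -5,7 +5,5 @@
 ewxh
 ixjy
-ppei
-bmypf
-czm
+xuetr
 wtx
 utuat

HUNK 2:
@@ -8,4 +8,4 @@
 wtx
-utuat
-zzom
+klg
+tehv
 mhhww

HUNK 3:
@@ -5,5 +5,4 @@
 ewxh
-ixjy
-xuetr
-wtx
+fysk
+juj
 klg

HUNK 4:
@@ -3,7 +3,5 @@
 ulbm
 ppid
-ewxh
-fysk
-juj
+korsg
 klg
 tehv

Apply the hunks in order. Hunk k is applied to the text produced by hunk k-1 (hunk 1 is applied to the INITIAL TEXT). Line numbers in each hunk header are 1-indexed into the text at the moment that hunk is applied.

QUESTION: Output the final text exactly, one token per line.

Hunk 1: at line 5 remove [ppei,bmypf,czm] add [xuetr] -> 11 lines: yet eji ulbm ppid ewxh ixjy xuetr wtx utuat zzom mhhww
Hunk 2: at line 8 remove [utuat,zzom] add [klg,tehv] -> 11 lines: yet eji ulbm ppid ewxh ixjy xuetr wtx klg tehv mhhww
Hunk 3: at line 5 remove [ixjy,xuetr,wtx] add [fysk,juj] -> 10 lines: yet eji ulbm ppid ewxh fysk juj klg tehv mhhww
Hunk 4: at line 3 remove [ewxh,fysk,juj] add [korsg] -> 8 lines: yet eji ulbm ppid korsg klg tehv mhhww

Answer: yet
eji
ulbm
ppid
korsg
klg
tehv
mhhww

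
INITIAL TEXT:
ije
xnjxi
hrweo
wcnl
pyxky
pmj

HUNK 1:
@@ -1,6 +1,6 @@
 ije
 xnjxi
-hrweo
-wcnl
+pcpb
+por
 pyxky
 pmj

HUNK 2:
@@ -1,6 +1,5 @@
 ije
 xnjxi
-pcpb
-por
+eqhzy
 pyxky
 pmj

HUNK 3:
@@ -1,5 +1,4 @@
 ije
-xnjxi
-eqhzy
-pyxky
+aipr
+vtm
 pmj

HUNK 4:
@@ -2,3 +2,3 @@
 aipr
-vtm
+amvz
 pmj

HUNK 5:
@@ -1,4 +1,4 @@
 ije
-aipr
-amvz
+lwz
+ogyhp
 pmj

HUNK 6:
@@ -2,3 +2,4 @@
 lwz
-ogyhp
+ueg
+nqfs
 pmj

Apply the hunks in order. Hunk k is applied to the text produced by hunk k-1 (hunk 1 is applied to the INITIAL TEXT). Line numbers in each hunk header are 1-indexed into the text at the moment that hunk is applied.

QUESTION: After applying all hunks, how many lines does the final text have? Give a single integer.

Answer: 5

Derivation:
Hunk 1: at line 1 remove [hrweo,wcnl] add [pcpb,por] -> 6 lines: ije xnjxi pcpb por pyxky pmj
Hunk 2: at line 1 remove [pcpb,por] add [eqhzy] -> 5 lines: ije xnjxi eqhzy pyxky pmj
Hunk 3: at line 1 remove [xnjxi,eqhzy,pyxky] add [aipr,vtm] -> 4 lines: ije aipr vtm pmj
Hunk 4: at line 2 remove [vtm] add [amvz] -> 4 lines: ije aipr amvz pmj
Hunk 5: at line 1 remove [aipr,amvz] add [lwz,ogyhp] -> 4 lines: ije lwz ogyhp pmj
Hunk 6: at line 2 remove [ogyhp] add [ueg,nqfs] -> 5 lines: ije lwz ueg nqfs pmj
Final line count: 5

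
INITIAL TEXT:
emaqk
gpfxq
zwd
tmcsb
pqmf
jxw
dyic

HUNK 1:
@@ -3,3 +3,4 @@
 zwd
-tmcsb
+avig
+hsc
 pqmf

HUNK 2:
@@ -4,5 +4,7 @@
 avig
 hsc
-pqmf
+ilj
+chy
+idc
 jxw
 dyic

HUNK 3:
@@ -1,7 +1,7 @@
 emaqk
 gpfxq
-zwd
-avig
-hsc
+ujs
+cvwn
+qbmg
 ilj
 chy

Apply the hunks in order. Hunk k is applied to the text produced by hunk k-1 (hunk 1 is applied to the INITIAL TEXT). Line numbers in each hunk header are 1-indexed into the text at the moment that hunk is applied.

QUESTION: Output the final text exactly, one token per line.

Hunk 1: at line 3 remove [tmcsb] add [avig,hsc] -> 8 lines: emaqk gpfxq zwd avig hsc pqmf jxw dyic
Hunk 2: at line 4 remove [pqmf] add [ilj,chy,idc] -> 10 lines: emaqk gpfxq zwd avig hsc ilj chy idc jxw dyic
Hunk 3: at line 1 remove [zwd,avig,hsc] add [ujs,cvwn,qbmg] -> 10 lines: emaqk gpfxq ujs cvwn qbmg ilj chy idc jxw dyic

Answer: emaqk
gpfxq
ujs
cvwn
qbmg
ilj
chy
idc
jxw
dyic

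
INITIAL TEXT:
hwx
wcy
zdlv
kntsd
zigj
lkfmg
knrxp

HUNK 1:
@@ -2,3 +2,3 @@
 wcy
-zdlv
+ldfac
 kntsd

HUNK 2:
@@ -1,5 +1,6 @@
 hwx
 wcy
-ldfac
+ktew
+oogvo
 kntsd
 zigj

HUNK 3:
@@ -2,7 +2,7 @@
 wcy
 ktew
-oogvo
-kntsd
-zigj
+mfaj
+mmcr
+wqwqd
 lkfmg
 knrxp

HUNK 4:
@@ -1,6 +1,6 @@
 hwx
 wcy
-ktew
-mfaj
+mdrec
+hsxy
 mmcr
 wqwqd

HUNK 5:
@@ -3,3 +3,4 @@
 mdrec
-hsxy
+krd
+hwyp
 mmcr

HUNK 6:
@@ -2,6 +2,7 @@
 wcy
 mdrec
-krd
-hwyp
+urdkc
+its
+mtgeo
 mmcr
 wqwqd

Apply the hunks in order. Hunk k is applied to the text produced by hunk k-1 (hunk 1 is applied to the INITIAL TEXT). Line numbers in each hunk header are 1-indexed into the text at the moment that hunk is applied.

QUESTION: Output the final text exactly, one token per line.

Answer: hwx
wcy
mdrec
urdkc
its
mtgeo
mmcr
wqwqd
lkfmg
knrxp

Derivation:
Hunk 1: at line 2 remove [zdlv] add [ldfac] -> 7 lines: hwx wcy ldfac kntsd zigj lkfmg knrxp
Hunk 2: at line 1 remove [ldfac] add [ktew,oogvo] -> 8 lines: hwx wcy ktew oogvo kntsd zigj lkfmg knrxp
Hunk 3: at line 2 remove [oogvo,kntsd,zigj] add [mfaj,mmcr,wqwqd] -> 8 lines: hwx wcy ktew mfaj mmcr wqwqd lkfmg knrxp
Hunk 4: at line 1 remove [ktew,mfaj] add [mdrec,hsxy] -> 8 lines: hwx wcy mdrec hsxy mmcr wqwqd lkfmg knrxp
Hunk 5: at line 3 remove [hsxy] add [krd,hwyp] -> 9 lines: hwx wcy mdrec krd hwyp mmcr wqwqd lkfmg knrxp
Hunk 6: at line 2 remove [krd,hwyp] add [urdkc,its,mtgeo] -> 10 lines: hwx wcy mdrec urdkc its mtgeo mmcr wqwqd lkfmg knrxp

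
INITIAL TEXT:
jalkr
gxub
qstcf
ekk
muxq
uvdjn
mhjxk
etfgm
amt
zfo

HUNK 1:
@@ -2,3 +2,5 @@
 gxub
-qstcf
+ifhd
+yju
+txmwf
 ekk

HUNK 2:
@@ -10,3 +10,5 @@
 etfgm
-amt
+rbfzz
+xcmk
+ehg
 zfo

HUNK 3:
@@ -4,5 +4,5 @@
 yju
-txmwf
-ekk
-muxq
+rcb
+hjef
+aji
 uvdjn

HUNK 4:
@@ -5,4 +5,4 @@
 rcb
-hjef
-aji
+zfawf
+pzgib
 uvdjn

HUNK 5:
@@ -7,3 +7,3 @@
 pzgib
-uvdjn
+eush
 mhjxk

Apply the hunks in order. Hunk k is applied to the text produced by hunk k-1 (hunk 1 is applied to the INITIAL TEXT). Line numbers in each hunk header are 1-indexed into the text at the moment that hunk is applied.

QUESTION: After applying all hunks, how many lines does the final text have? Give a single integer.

Answer: 14

Derivation:
Hunk 1: at line 2 remove [qstcf] add [ifhd,yju,txmwf] -> 12 lines: jalkr gxub ifhd yju txmwf ekk muxq uvdjn mhjxk etfgm amt zfo
Hunk 2: at line 10 remove [amt] add [rbfzz,xcmk,ehg] -> 14 lines: jalkr gxub ifhd yju txmwf ekk muxq uvdjn mhjxk etfgm rbfzz xcmk ehg zfo
Hunk 3: at line 4 remove [txmwf,ekk,muxq] add [rcb,hjef,aji] -> 14 lines: jalkr gxub ifhd yju rcb hjef aji uvdjn mhjxk etfgm rbfzz xcmk ehg zfo
Hunk 4: at line 5 remove [hjef,aji] add [zfawf,pzgib] -> 14 lines: jalkr gxub ifhd yju rcb zfawf pzgib uvdjn mhjxk etfgm rbfzz xcmk ehg zfo
Hunk 5: at line 7 remove [uvdjn] add [eush] -> 14 lines: jalkr gxub ifhd yju rcb zfawf pzgib eush mhjxk etfgm rbfzz xcmk ehg zfo
Final line count: 14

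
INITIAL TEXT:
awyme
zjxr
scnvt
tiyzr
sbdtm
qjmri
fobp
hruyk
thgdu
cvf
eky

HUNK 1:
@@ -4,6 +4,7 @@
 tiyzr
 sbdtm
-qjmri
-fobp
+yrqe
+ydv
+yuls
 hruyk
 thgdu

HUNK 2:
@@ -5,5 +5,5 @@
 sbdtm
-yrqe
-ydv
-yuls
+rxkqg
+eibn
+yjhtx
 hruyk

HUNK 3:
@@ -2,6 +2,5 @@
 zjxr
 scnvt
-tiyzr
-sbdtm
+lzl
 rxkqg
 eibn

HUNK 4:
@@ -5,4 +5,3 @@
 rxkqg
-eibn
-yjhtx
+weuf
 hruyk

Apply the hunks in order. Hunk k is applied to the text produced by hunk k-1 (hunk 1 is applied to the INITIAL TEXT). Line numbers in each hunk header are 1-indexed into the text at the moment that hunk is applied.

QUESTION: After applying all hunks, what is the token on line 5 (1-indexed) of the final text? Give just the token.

Answer: rxkqg

Derivation:
Hunk 1: at line 4 remove [qjmri,fobp] add [yrqe,ydv,yuls] -> 12 lines: awyme zjxr scnvt tiyzr sbdtm yrqe ydv yuls hruyk thgdu cvf eky
Hunk 2: at line 5 remove [yrqe,ydv,yuls] add [rxkqg,eibn,yjhtx] -> 12 lines: awyme zjxr scnvt tiyzr sbdtm rxkqg eibn yjhtx hruyk thgdu cvf eky
Hunk 3: at line 2 remove [tiyzr,sbdtm] add [lzl] -> 11 lines: awyme zjxr scnvt lzl rxkqg eibn yjhtx hruyk thgdu cvf eky
Hunk 4: at line 5 remove [eibn,yjhtx] add [weuf] -> 10 lines: awyme zjxr scnvt lzl rxkqg weuf hruyk thgdu cvf eky
Final line 5: rxkqg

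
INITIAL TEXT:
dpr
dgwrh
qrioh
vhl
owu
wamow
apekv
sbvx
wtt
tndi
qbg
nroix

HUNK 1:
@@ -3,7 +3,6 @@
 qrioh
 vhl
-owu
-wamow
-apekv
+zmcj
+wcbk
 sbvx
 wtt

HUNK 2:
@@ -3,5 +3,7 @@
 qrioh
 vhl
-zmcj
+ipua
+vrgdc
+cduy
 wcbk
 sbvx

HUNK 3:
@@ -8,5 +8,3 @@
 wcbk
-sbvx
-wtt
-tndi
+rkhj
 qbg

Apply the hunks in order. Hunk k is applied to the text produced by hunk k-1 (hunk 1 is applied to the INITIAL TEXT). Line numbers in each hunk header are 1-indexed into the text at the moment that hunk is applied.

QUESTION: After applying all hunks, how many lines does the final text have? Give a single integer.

Hunk 1: at line 3 remove [owu,wamow,apekv] add [zmcj,wcbk] -> 11 lines: dpr dgwrh qrioh vhl zmcj wcbk sbvx wtt tndi qbg nroix
Hunk 2: at line 3 remove [zmcj] add [ipua,vrgdc,cduy] -> 13 lines: dpr dgwrh qrioh vhl ipua vrgdc cduy wcbk sbvx wtt tndi qbg nroix
Hunk 3: at line 8 remove [sbvx,wtt,tndi] add [rkhj] -> 11 lines: dpr dgwrh qrioh vhl ipua vrgdc cduy wcbk rkhj qbg nroix
Final line count: 11

Answer: 11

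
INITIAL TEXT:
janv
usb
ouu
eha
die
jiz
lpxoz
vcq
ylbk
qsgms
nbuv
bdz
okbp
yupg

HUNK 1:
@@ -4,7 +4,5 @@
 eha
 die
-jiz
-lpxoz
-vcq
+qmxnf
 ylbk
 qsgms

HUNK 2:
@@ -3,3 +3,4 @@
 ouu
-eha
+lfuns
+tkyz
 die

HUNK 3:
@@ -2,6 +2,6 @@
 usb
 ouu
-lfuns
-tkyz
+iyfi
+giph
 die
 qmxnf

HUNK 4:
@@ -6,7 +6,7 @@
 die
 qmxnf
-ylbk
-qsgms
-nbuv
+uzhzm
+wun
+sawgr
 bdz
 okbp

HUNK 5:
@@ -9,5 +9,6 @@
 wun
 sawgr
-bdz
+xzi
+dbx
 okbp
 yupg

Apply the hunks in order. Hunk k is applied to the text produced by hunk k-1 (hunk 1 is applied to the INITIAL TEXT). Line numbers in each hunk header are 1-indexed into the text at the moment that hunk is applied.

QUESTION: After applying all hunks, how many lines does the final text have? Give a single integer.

Answer: 14

Derivation:
Hunk 1: at line 4 remove [jiz,lpxoz,vcq] add [qmxnf] -> 12 lines: janv usb ouu eha die qmxnf ylbk qsgms nbuv bdz okbp yupg
Hunk 2: at line 3 remove [eha] add [lfuns,tkyz] -> 13 lines: janv usb ouu lfuns tkyz die qmxnf ylbk qsgms nbuv bdz okbp yupg
Hunk 3: at line 2 remove [lfuns,tkyz] add [iyfi,giph] -> 13 lines: janv usb ouu iyfi giph die qmxnf ylbk qsgms nbuv bdz okbp yupg
Hunk 4: at line 6 remove [ylbk,qsgms,nbuv] add [uzhzm,wun,sawgr] -> 13 lines: janv usb ouu iyfi giph die qmxnf uzhzm wun sawgr bdz okbp yupg
Hunk 5: at line 9 remove [bdz] add [xzi,dbx] -> 14 lines: janv usb ouu iyfi giph die qmxnf uzhzm wun sawgr xzi dbx okbp yupg
Final line count: 14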